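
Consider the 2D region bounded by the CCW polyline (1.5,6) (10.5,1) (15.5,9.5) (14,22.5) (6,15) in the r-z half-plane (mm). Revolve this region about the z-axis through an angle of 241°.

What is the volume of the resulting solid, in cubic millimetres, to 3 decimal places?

Volume = 6602.663 mm³

Profile (r,z), 5 vertices: (1.5,6) (10.5,1) (15.5,9.5) (14,22.5) (6,15)
edge 0: (1.5,6)→(10.5,1)  cross = 1.5·1 − 10.5·6 = -61.5000; (r_i+r_j)·cross = 12·-61.5000 = -738.0000
edge 1: (10.5,1)→(15.5,9.5)  cross = 10.5·9.5 − 15.5·1 = 84.2500; (r_i+r_j)·cross = 26·84.2500 = 2190.5000
edge 2: (15.5,9.5)→(14,22.5)  cross = 15.5·22.5 − 14·9.5 = 215.7500; (r_i+r_j)·cross = 29.5·215.7500 = 6364.6250
edge 3: (14,22.5)→(6,15)  cross = 14·15 − 6·22.5 = 75.0000; (r_i+r_j)·cross = 20·75.0000 = 1500.0000
edge 4: (6,15)→(1.5,6)  cross = 6·6 − 1.5·15 = 13.5000; (r_i+r_j)·cross = 7.5·13.5000 = 101.2500
Σcross = 327.0000 → A = |Σcross|/2 = 163.5000 mm²
Σ(r_i+r_j)·cross = 9418.3750 → first moment M = |Σ|/6 = 1569.7292
R_c = M/A = 1569.7292/163.5000 = 9.6008 mm
θ = 241° = 4.206243 rad
V = θ·R_c·A = 4.206243·9.6008·163.5000 = 6602.663 mm³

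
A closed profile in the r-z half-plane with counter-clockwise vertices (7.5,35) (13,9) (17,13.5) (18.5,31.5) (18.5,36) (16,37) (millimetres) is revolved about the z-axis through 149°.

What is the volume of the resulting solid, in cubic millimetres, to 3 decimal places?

Profile (r,z), 6 vertices: (7.5,35) (13,9) (17,13.5) (18.5,31.5) (18.5,36) (16,37)
edge 0: (7.5,35)→(13,9)  cross = 7.5·9 − 13·35 = -387.5000; (r_i+r_j)·cross = 20.5·-387.5000 = -7943.7500
edge 1: (13,9)→(17,13.5)  cross = 13·13.5 − 17·9 = 22.5000; (r_i+r_j)·cross = 30·22.5000 = 675.0000
edge 2: (17,13.5)→(18.5,31.5)  cross = 17·31.5 − 18.5·13.5 = 285.7500; (r_i+r_j)·cross = 35.5·285.7500 = 10144.1250
edge 3: (18.5,31.5)→(18.5,36)  cross = 18.5·36 − 18.5·31.5 = 83.2500; (r_i+r_j)·cross = 37·83.2500 = 3080.2500
edge 4: (18.5,36)→(16,37)  cross = 18.5·37 − 16·36 = 108.5000; (r_i+r_j)·cross = 34.5·108.5000 = 3743.2500
edge 5: (16,37)→(7.5,35)  cross = 16·35 − 7.5·37 = 282.5000; (r_i+r_j)·cross = 23.5·282.5000 = 6638.7500
Σcross = 395.0000 → A = |Σcross|/2 = 197.5000 mm²
Σ(r_i+r_j)·cross = 16337.6250 → first moment M = |Σ|/6 = 2722.9375
R_c = M/A = 2722.9375/197.5000 = 13.7870 mm
θ = 149° = 2.600541 rad
V = θ·R_c·A = 2.600541·13.7870·197.5000 = 7081.109 mm³

Volume = 7081.109 mm³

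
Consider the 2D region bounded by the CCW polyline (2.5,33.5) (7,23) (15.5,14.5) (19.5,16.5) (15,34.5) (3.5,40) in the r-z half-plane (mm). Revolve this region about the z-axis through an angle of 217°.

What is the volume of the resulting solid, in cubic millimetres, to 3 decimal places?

Profile (r,z), 6 vertices: (2.5,33.5) (7,23) (15.5,14.5) (19.5,16.5) (15,34.5) (3.5,40)
edge 0: (2.5,33.5)→(7,23)  cross = 2.5·23 − 7·33.5 = -177.0000; (r_i+r_j)·cross = 9.5·-177.0000 = -1681.5000
edge 1: (7,23)→(15.5,14.5)  cross = 7·14.5 − 15.5·23 = -255.0000; (r_i+r_j)·cross = 22.5·-255.0000 = -5737.5000
edge 2: (15.5,14.5)→(19.5,16.5)  cross = 15.5·16.5 − 19.5·14.5 = -27.0000; (r_i+r_j)·cross = 35·-27.0000 = -945.0000
edge 3: (19.5,16.5)→(15,34.5)  cross = 19.5·34.5 − 15·16.5 = 425.2500; (r_i+r_j)·cross = 34.5·425.2500 = 14671.1250
edge 4: (15,34.5)→(3.5,40)  cross = 15·40 − 3.5·34.5 = 479.2500; (r_i+r_j)·cross = 18.5·479.2500 = 8866.1250
edge 5: (3.5,40)→(2.5,33.5)  cross = 3.5·33.5 − 2.5·40 = 17.2500; (r_i+r_j)·cross = 6·17.2500 = 103.5000
Σcross = 462.7500 → A = |Σcross|/2 = 231.3750 mm²
Σ(r_i+r_j)·cross = 15276.7500 → first moment M = |Σ|/6 = 2546.1250
R_c = M/A = 2546.1250/231.3750 = 11.0043 mm
θ = 217° = 3.787364 rad
V = θ·R_c·A = 3.787364·11.0043·231.3750 = 9643.103 mm³

Volume = 9643.103 mm³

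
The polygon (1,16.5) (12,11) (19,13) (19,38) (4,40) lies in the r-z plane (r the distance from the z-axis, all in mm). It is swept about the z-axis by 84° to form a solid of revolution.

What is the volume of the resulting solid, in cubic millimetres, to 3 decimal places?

Profile (r,z), 5 vertices: (1,16.5) (12,11) (19,13) (19,38) (4,40)
edge 0: (1,16.5)→(12,11)  cross = 1·11 − 12·16.5 = -187.0000; (r_i+r_j)·cross = 13·-187.0000 = -2431.0000
edge 1: (12,11)→(19,13)  cross = 12·13 − 19·11 = -53.0000; (r_i+r_j)·cross = 31·-53.0000 = -1643.0000
edge 2: (19,13)→(19,38)  cross = 19·38 − 19·13 = 475.0000; (r_i+r_j)·cross = 38·475.0000 = 18050.0000
edge 3: (19,38)→(4,40)  cross = 19·40 − 4·38 = 608.0000; (r_i+r_j)·cross = 23·608.0000 = 13984.0000
edge 4: (4,40)→(1,16.5)  cross = 4·16.5 − 1·40 = 26.0000; (r_i+r_j)·cross = 5·26.0000 = 130.0000
Σcross = 869.0000 → A = |Σcross|/2 = 434.5000 mm²
Σ(r_i+r_j)·cross = 28090.0000 → first moment M = |Σ|/6 = 4681.6667
R_c = M/A = 4681.6667/434.5000 = 10.7748 mm
θ = 84° = 1.466077 rad
V = θ·R_c·A = 1.466077·10.7748·434.5000 = 6863.682 mm³

Volume = 6863.682 mm³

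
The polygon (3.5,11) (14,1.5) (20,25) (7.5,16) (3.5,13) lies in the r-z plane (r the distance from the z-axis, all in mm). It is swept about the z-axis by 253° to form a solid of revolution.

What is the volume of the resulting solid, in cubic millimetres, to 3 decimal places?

Volume = 9072.849 mm³

Profile (r,z), 5 vertices: (3.5,11) (14,1.5) (20,25) (7.5,16) (3.5,13)
edge 0: (3.5,11)→(14,1.5)  cross = 3.5·1.5 − 14·11 = -148.7500; (r_i+r_j)·cross = 17.5·-148.7500 = -2603.1250
edge 1: (14,1.5)→(20,25)  cross = 14·25 − 20·1.5 = 320.0000; (r_i+r_j)·cross = 34·320.0000 = 10880.0000
edge 2: (20,25)→(7.5,16)  cross = 20·16 − 7.5·25 = 132.5000; (r_i+r_j)·cross = 27.5·132.5000 = 3643.7500
edge 3: (7.5,16)→(3.5,13)  cross = 7.5·13 − 3.5·16 = 41.5000; (r_i+r_j)·cross = 11·41.5000 = 456.5000
edge 4: (3.5,13)→(3.5,11)  cross = 3.5·11 − 3.5·13 = -7.0000; (r_i+r_j)·cross = 7·-7.0000 = -49.0000
Σcross = 338.2500 → A = |Σcross|/2 = 169.1250 mm²
Σ(r_i+r_j)·cross = 12328.1250 → first moment M = |Σ|/6 = 2054.6875
R_c = M/A = 2054.6875/169.1250 = 12.1489 mm
θ = 253° = 4.415683 rad
V = θ·R_c·A = 4.415683·12.1489·169.1250 = 9072.849 mm³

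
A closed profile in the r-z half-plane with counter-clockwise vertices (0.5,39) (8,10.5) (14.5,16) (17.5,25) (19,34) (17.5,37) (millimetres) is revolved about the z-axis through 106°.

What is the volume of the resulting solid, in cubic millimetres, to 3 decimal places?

Profile (r,z), 6 vertices: (0.5,39) (8,10.5) (14.5,16) (17.5,25) (19,34) (17.5,37)
edge 0: (0.5,39)→(8,10.5)  cross = 0.5·10.5 − 8·39 = -306.7500; (r_i+r_j)·cross = 8.5·-306.7500 = -2607.3750
edge 1: (8,10.5)→(14.5,16)  cross = 8·16 − 14.5·10.5 = -24.2500; (r_i+r_j)·cross = 22.5·-24.2500 = -545.6250
edge 2: (14.5,16)→(17.5,25)  cross = 14.5·25 − 17.5·16 = 82.5000; (r_i+r_j)·cross = 32·82.5000 = 2640.0000
edge 3: (17.5,25)→(19,34)  cross = 17.5·34 − 19·25 = 120.0000; (r_i+r_j)·cross = 36.5·120.0000 = 4380.0000
edge 4: (19,34)→(17.5,37)  cross = 19·37 − 17.5·34 = 108.0000; (r_i+r_j)·cross = 36.5·108.0000 = 3942.0000
edge 5: (17.5,37)→(0.5,39)  cross = 17.5·39 − 0.5·37 = 664.0000; (r_i+r_j)·cross = 18·664.0000 = 11952.0000
Σcross = 643.5000 → A = |Σcross|/2 = 321.7500 mm²
Σ(r_i+r_j)·cross = 19761.0000 → first moment M = |Σ|/6 = 3293.5000
R_c = M/A = 3293.5000/321.7500 = 10.2362 mm
θ = 106° = 1.850049 rad
V = θ·R_c·A = 1.850049·10.2362·321.7500 = 6093.136 mm³

Volume = 6093.136 mm³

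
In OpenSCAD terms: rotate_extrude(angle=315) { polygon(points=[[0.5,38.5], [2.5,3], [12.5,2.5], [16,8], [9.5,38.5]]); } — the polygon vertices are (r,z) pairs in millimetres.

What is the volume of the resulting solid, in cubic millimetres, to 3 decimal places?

Volume = 16669.291 mm³

Profile (r,z), 5 vertices: (0.5,38.5) (2.5,3) (12.5,2.5) (16,8) (9.5,38.5)
edge 0: (0.5,38.5)→(2.5,3)  cross = 0.5·3 − 2.5·38.5 = -94.7500; (r_i+r_j)·cross = 3·-94.7500 = -284.2500
edge 1: (2.5,3)→(12.5,2.5)  cross = 2.5·2.5 − 12.5·3 = -31.2500; (r_i+r_j)·cross = 15·-31.2500 = -468.7500
edge 2: (12.5,2.5)→(16,8)  cross = 12.5·8 − 16·2.5 = 60.0000; (r_i+r_j)·cross = 28.5·60.0000 = 1710.0000
edge 3: (16,8)→(9.5,38.5)  cross = 16·38.5 − 9.5·8 = 540.0000; (r_i+r_j)·cross = 25.5·540.0000 = 13770.0000
edge 4: (9.5,38.5)→(0.5,38.5)  cross = 9.5·38.5 − 0.5·38.5 = 346.5000; (r_i+r_j)·cross = 10·346.5000 = 3465.0000
Σcross = 820.5000 → A = |Σcross|/2 = 410.2500 mm²
Σ(r_i+r_j)·cross = 18192.0000 → first moment M = |Σ|/6 = 3032.0000
R_c = M/A = 3032.0000/410.2500 = 7.3906 mm
θ = 315° = 5.497787 rad
V = θ·R_c·A = 5.497787·7.3906·410.2500 = 16669.291 mm³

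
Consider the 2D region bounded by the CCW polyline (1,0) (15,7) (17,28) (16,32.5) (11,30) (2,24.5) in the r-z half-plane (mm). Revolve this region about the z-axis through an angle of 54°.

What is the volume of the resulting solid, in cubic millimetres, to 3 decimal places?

Profile (r,z), 6 vertices: (1,0) (15,7) (17,28) (16,32.5) (11,30) (2,24.5)
edge 0: (1,0)→(15,7)  cross = 1·7 − 15·0 = 7.0000; (r_i+r_j)·cross = 16·7.0000 = 112.0000
edge 1: (15,7)→(17,28)  cross = 15·28 − 17·7 = 301.0000; (r_i+r_j)·cross = 32·301.0000 = 9632.0000
edge 2: (17,28)→(16,32.5)  cross = 17·32.5 − 16·28 = 104.5000; (r_i+r_j)·cross = 33·104.5000 = 3448.5000
edge 3: (16,32.5)→(11,30)  cross = 16·30 − 11·32.5 = 122.5000; (r_i+r_j)·cross = 27·122.5000 = 3307.5000
edge 4: (11,30)→(2,24.5)  cross = 11·24.5 − 2·30 = 209.5000; (r_i+r_j)·cross = 13·209.5000 = 2723.5000
edge 5: (2,24.5)→(1,0)  cross = 2·0 − 1·24.5 = -24.5000; (r_i+r_j)·cross = 3·-24.5000 = -73.5000
Σcross = 720.0000 → A = |Σcross|/2 = 360.0000 mm²
Σ(r_i+r_j)·cross = 19150.0000 → first moment M = |Σ|/6 = 3191.6667
R_c = M/A = 3191.6667/360.0000 = 8.8657 mm
θ = 54° = 0.942478 rad
V = θ·R_c·A = 0.942478·8.8657·360.0000 = 3008.075 mm³

Volume = 3008.075 mm³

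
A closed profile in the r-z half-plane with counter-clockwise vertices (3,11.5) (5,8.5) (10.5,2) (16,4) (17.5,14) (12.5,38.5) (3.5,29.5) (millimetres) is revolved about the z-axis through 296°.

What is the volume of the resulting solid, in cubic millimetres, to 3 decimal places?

Profile (r,z), 7 vertices: (3,11.5) (5,8.5) (10.5,2) (16,4) (17.5,14) (12.5,38.5) (3.5,29.5)
edge 0: (3,11.5)→(5,8.5)  cross = 3·8.5 − 5·11.5 = -32.0000; (r_i+r_j)·cross = 8·-32.0000 = -256.0000
edge 1: (5,8.5)→(10.5,2)  cross = 5·2 − 10.5·8.5 = -79.2500; (r_i+r_j)·cross = 15.5·-79.2500 = -1228.3750
edge 2: (10.5,2)→(16,4)  cross = 10.5·4 − 16·2 = 10.0000; (r_i+r_j)·cross = 26.5·10.0000 = 265.0000
edge 3: (16,4)→(17.5,14)  cross = 16·14 − 17.5·4 = 154.0000; (r_i+r_j)·cross = 33.5·154.0000 = 5159.0000
edge 4: (17.5,14)→(12.5,38.5)  cross = 17.5·38.5 − 12.5·14 = 498.7500; (r_i+r_j)·cross = 30·498.7500 = 14962.5000
edge 5: (12.5,38.5)→(3.5,29.5)  cross = 12.5·29.5 − 3.5·38.5 = 234.0000; (r_i+r_j)·cross = 16·234.0000 = 3744.0000
edge 6: (3.5,29.5)→(3,11.5)  cross = 3.5·11.5 − 3·29.5 = -48.2500; (r_i+r_j)·cross = 6.5·-48.2500 = -313.6250
Σcross = 737.2500 → A = |Σcross|/2 = 368.6250 mm²
Σ(r_i+r_j)·cross = 22332.5000 → first moment M = |Σ|/6 = 3722.0833
R_c = M/A = 3722.0833/368.6250 = 10.0972 mm
θ = 296° = 5.166175 rad
V = θ·R_c·A = 5.166175·10.0972·368.6250 = 19228.932 mm³

Volume = 19228.932 mm³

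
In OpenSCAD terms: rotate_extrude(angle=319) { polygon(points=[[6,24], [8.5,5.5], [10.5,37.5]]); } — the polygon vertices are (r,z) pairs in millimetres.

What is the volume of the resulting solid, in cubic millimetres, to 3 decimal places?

Profile (r,z), 3 vertices: (6,24) (8.5,5.5) (10.5,37.5)
edge 0: (6,24)→(8.5,5.5)  cross = 6·5.5 − 8.5·24 = -171.0000; (r_i+r_j)·cross = 14.5·-171.0000 = -2479.5000
edge 1: (8.5,5.5)→(10.5,37.5)  cross = 8.5·37.5 − 10.5·5.5 = 261.0000; (r_i+r_j)·cross = 19·261.0000 = 4959.0000
edge 2: (10.5,37.5)→(6,24)  cross = 10.5·24 − 6·37.5 = 27.0000; (r_i+r_j)·cross = 16.5·27.0000 = 445.5000
Σcross = 117.0000 → A = |Σcross|/2 = 58.5000 mm²
Σ(r_i+r_j)·cross = 2925.0000 → first moment M = |Σ|/6 = 487.5000
R_c = M/A = 487.5000/58.5000 = 8.3333 mm
θ = 319° = 5.567600 rad
V = θ·R_c·A = 5.567600·8.3333·58.5000 = 2714.205 mm³

Volume = 2714.205 mm³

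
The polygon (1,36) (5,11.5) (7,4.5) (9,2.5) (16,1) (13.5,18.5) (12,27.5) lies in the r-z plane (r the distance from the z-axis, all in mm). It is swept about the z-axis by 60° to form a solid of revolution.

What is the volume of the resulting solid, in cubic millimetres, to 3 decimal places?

Volume = 2539.127 mm³

Profile (r,z), 7 vertices: (1,36) (5,11.5) (7,4.5) (9,2.5) (16,1) (13.5,18.5) (12,27.5)
edge 0: (1,36)→(5,11.5)  cross = 1·11.5 − 5·36 = -168.5000; (r_i+r_j)·cross = 6·-168.5000 = -1011.0000
edge 1: (5,11.5)→(7,4.5)  cross = 5·4.5 − 7·11.5 = -58.0000; (r_i+r_j)·cross = 12·-58.0000 = -696.0000
edge 2: (7,4.5)→(9,2.5)  cross = 7·2.5 − 9·4.5 = -23.0000; (r_i+r_j)·cross = 16·-23.0000 = -368.0000
edge 3: (9,2.5)→(16,1)  cross = 9·1 − 16·2.5 = -31.0000; (r_i+r_j)·cross = 25·-31.0000 = -775.0000
edge 4: (16,1)→(13.5,18.5)  cross = 16·18.5 − 13.5·1 = 282.5000; (r_i+r_j)·cross = 29.5·282.5000 = 8333.7500
edge 5: (13.5,18.5)→(12,27.5)  cross = 13.5·27.5 − 12·18.5 = 149.2500; (r_i+r_j)·cross = 25.5·149.2500 = 3805.8750
edge 6: (12,27.5)→(1,36)  cross = 12·36 − 1·27.5 = 404.5000; (r_i+r_j)·cross = 13·404.5000 = 5258.5000
Σcross = 555.7500 → A = |Σcross|/2 = 277.8750 mm²
Σ(r_i+r_j)·cross = 14548.1250 → first moment M = |Σ|/6 = 2424.6875
R_c = M/A = 2424.6875/277.8750 = 8.7258 mm
θ = 60° = 1.047198 rad
V = θ·R_c·A = 1.047198·8.7258·277.8750 = 2539.127 mm³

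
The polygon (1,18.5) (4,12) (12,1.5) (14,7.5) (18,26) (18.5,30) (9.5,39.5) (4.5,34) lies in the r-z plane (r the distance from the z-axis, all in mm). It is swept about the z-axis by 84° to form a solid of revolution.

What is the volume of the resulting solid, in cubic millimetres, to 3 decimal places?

Profile (r,z), 8 vertices: (1,18.5) (4,12) (12,1.5) (14,7.5) (18,26) (18.5,30) (9.5,39.5) (4.5,34)
edge 0: (1,18.5)→(4,12)  cross = 1·12 − 4·18.5 = -62.0000; (r_i+r_j)·cross = 5·-62.0000 = -310.0000
edge 1: (4,12)→(12,1.5)  cross = 4·1.5 − 12·12 = -138.0000; (r_i+r_j)·cross = 16·-138.0000 = -2208.0000
edge 2: (12,1.5)→(14,7.5)  cross = 12·7.5 − 14·1.5 = 69.0000; (r_i+r_j)·cross = 26·69.0000 = 1794.0000
edge 3: (14,7.5)→(18,26)  cross = 14·26 − 18·7.5 = 229.0000; (r_i+r_j)·cross = 32·229.0000 = 7328.0000
edge 4: (18,26)→(18.5,30)  cross = 18·30 − 18.5·26 = 59.0000; (r_i+r_j)·cross = 36.5·59.0000 = 2153.5000
edge 5: (18.5,30)→(9.5,39.5)  cross = 18.5·39.5 − 9.5·30 = 445.7500; (r_i+r_j)·cross = 28·445.7500 = 12481.0000
edge 6: (9.5,39.5)→(4.5,34)  cross = 9.5·34 − 4.5·39.5 = 145.2500; (r_i+r_j)·cross = 14·145.2500 = 2033.5000
edge 7: (4.5,34)→(1,18.5)  cross = 4.5·18.5 − 1·34 = 49.2500; (r_i+r_j)·cross = 5.5·49.2500 = 270.8750
Σcross = 797.2500 → A = |Σcross|/2 = 398.6250 mm²
Σ(r_i+r_j)·cross = 23542.8750 → first moment M = |Σ|/6 = 3923.8125
R_c = M/A = 3923.8125/398.6250 = 9.8434 mm
θ = 84° = 1.466077 rad
V = θ·R_c·A = 1.466077·9.8434·398.6250 = 5752.610 mm³

Volume = 5752.610 mm³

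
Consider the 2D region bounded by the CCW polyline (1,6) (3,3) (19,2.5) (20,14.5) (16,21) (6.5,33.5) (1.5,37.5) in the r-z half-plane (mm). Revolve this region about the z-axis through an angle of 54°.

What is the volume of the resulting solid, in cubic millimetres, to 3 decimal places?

Profile (r,z), 7 vertices: (1,6) (3,3) (19,2.5) (20,14.5) (16,21) (6.5,33.5) (1.5,37.5)
edge 0: (1,6)→(3,3)  cross = 1·3 − 3·6 = -15.0000; (r_i+r_j)·cross = 4·-15.0000 = -60.0000
edge 1: (3,3)→(19,2.5)  cross = 3·2.5 − 19·3 = -49.5000; (r_i+r_j)·cross = 22·-49.5000 = -1089.0000
edge 2: (19,2.5)→(20,14.5)  cross = 19·14.5 − 20·2.5 = 225.5000; (r_i+r_j)·cross = 39·225.5000 = 8794.5000
edge 3: (20,14.5)→(16,21)  cross = 20·21 − 16·14.5 = 188.0000; (r_i+r_j)·cross = 36·188.0000 = 6768.0000
edge 4: (16,21)→(6.5,33.5)  cross = 16·33.5 − 6.5·21 = 399.5000; (r_i+r_j)·cross = 22.5·399.5000 = 8988.7500
edge 5: (6.5,33.5)→(1.5,37.5)  cross = 6.5·37.5 − 1.5·33.5 = 193.5000; (r_i+r_j)·cross = 8·193.5000 = 1548.0000
edge 6: (1.5,37.5)→(1,6)  cross = 1.5·6 − 1·37.5 = -28.5000; (r_i+r_j)·cross = 2.5·-28.5000 = -71.2500
Σcross = 913.5000 → A = |Σcross|/2 = 456.7500 mm²
Σ(r_i+r_j)·cross = 24879.0000 → first moment M = |Σ|/6 = 4146.5000
R_c = M/A = 4146.5000/456.7500 = 9.0783 mm
θ = 54° = 0.942478 rad
V = θ·R_c·A = 0.942478·9.0783·456.7500 = 3907.984 mm³

Volume = 3907.984 mm³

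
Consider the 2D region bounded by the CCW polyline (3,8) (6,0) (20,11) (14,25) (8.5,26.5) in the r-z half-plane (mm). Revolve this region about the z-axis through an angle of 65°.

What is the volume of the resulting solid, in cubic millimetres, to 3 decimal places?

Volume = 3116.373 mm³

Profile (r,z), 5 vertices: (3,8) (6,0) (20,11) (14,25) (8.5,26.5)
edge 0: (3,8)→(6,0)  cross = 3·0 − 6·8 = -48.0000; (r_i+r_j)·cross = 9·-48.0000 = -432.0000
edge 1: (6,0)→(20,11)  cross = 6·11 − 20·0 = 66.0000; (r_i+r_j)·cross = 26·66.0000 = 1716.0000
edge 2: (20,11)→(14,25)  cross = 20·25 − 14·11 = 346.0000; (r_i+r_j)·cross = 34·346.0000 = 11764.0000
edge 3: (14,25)→(8.5,26.5)  cross = 14·26.5 − 8.5·25 = 158.5000; (r_i+r_j)·cross = 22.5·158.5000 = 3566.2500
edge 4: (8.5,26.5)→(3,8)  cross = 8.5·8 − 3·26.5 = -11.5000; (r_i+r_j)·cross = 11.5·-11.5000 = -132.2500
Σcross = 511.0000 → A = |Σcross|/2 = 255.5000 mm²
Σ(r_i+r_j)·cross = 16482.0000 → first moment M = |Σ|/6 = 2747.0000
R_c = M/A = 2747.0000/255.5000 = 10.7515 mm
θ = 65° = 1.134464 rad
V = θ·R_c·A = 1.134464·10.7515·255.5000 = 3116.373 mm³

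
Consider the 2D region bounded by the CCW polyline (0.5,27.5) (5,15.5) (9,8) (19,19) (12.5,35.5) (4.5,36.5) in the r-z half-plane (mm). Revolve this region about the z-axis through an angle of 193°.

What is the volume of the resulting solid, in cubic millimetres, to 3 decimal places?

Profile (r,z), 6 vertices: (0.5,27.5) (5,15.5) (9,8) (19,19) (12.5,35.5) (4.5,36.5)
edge 0: (0.5,27.5)→(5,15.5)  cross = 0.5·15.5 − 5·27.5 = -129.7500; (r_i+r_j)·cross = 5.5·-129.7500 = -713.6250
edge 1: (5,15.5)→(9,8)  cross = 5·8 − 9·15.5 = -99.5000; (r_i+r_j)·cross = 14·-99.5000 = -1393.0000
edge 2: (9,8)→(19,19)  cross = 9·19 − 19·8 = 19.0000; (r_i+r_j)·cross = 28·19.0000 = 532.0000
edge 3: (19,19)→(12.5,35.5)  cross = 19·35.5 − 12.5·19 = 437.0000; (r_i+r_j)·cross = 31.5·437.0000 = 13765.5000
edge 4: (12.5,35.5)→(4.5,36.5)  cross = 12.5·36.5 − 4.5·35.5 = 296.5000; (r_i+r_j)·cross = 17·296.5000 = 5040.5000
edge 5: (4.5,36.5)→(0.5,27.5)  cross = 4.5·27.5 − 0.5·36.5 = 105.5000; (r_i+r_j)·cross = 5·105.5000 = 527.5000
Σcross = 628.7500 → A = |Σcross|/2 = 314.3750 mm²
Σ(r_i+r_j)·cross = 17758.8750 → first moment M = |Σ|/6 = 2959.8125
R_c = M/A = 2959.8125/314.3750 = 9.4149 mm
θ = 193° = 3.368485 rad
V = θ·R_c·A = 3.368485·9.4149·314.3750 = 9970.085 mm³

Volume = 9970.085 mm³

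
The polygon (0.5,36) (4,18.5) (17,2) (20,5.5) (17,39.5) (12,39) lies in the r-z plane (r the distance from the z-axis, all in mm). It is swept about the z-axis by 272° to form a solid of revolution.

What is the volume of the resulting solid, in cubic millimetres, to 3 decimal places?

Volume = 24800.169 mm³

Profile (r,z), 6 vertices: (0.5,36) (4,18.5) (17,2) (20,5.5) (17,39.5) (12,39)
edge 0: (0.5,36)→(4,18.5)  cross = 0.5·18.5 − 4·36 = -134.7500; (r_i+r_j)·cross = 4.5·-134.7500 = -606.3750
edge 1: (4,18.5)→(17,2)  cross = 4·2 − 17·18.5 = -306.5000; (r_i+r_j)·cross = 21·-306.5000 = -6436.5000
edge 2: (17,2)→(20,5.5)  cross = 17·5.5 − 20·2 = 53.5000; (r_i+r_j)·cross = 37·53.5000 = 1979.5000
edge 3: (20,5.5)→(17,39.5)  cross = 20·39.5 − 17·5.5 = 696.5000; (r_i+r_j)·cross = 37·696.5000 = 25770.5000
edge 4: (17,39.5)→(12,39)  cross = 17·39 − 12·39.5 = 189.0000; (r_i+r_j)·cross = 29·189.0000 = 5481.0000
edge 5: (12,39)→(0.5,36)  cross = 12·36 − 0.5·39 = 412.5000; (r_i+r_j)·cross = 12.5·412.5000 = 5156.2500
Σcross = 910.2500 → A = |Σcross|/2 = 455.1250 mm²
Σ(r_i+r_j)·cross = 31344.3750 → first moment M = |Σ|/6 = 5224.0625
R_c = M/A = 5224.0625/455.1250 = 11.4783 mm
θ = 272° = 4.747296 rad
V = θ·R_c·A = 4.747296·11.4783·455.1250 = 24800.169 mm³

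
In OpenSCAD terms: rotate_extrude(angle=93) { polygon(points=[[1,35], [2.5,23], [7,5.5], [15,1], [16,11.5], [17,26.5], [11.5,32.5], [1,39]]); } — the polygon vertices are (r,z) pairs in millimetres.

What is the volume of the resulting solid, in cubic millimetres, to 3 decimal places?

Profile (r,z), 8 vertices: (1,35) (2.5,23) (7,5.5) (15,1) (16,11.5) (17,26.5) (11.5,32.5) (1,39)
edge 0: (1,35)→(2.5,23)  cross = 1·23 − 2.5·35 = -64.5000; (r_i+r_j)·cross = 3.5·-64.5000 = -225.7500
edge 1: (2.5,23)→(7,5.5)  cross = 2.5·5.5 − 7·23 = -147.2500; (r_i+r_j)·cross = 9.5·-147.2500 = -1398.8750
edge 2: (7,5.5)→(15,1)  cross = 7·1 − 15·5.5 = -75.5000; (r_i+r_j)·cross = 22·-75.5000 = -1661.0000
edge 3: (15,1)→(16,11.5)  cross = 15·11.5 − 16·1 = 156.5000; (r_i+r_j)·cross = 31·156.5000 = 4851.5000
edge 4: (16,11.5)→(17,26.5)  cross = 16·26.5 − 17·11.5 = 228.5000; (r_i+r_j)·cross = 33·228.5000 = 7540.5000
edge 5: (17,26.5)→(11.5,32.5)  cross = 17·32.5 − 11.5·26.5 = 247.7500; (r_i+r_j)·cross = 28.5·247.7500 = 7060.8750
edge 6: (11.5,32.5)→(1,39)  cross = 11.5·39 − 1·32.5 = 416.0000; (r_i+r_j)·cross = 12.5·416.0000 = 5200.0000
edge 7: (1,39)→(1,35)  cross = 1·35 − 1·39 = -4.0000; (r_i+r_j)·cross = 2·-4.0000 = -8.0000
Σcross = 757.5000 → A = |Σcross|/2 = 378.7500 mm²
Σ(r_i+r_j)·cross = 21359.2500 → first moment M = |Σ|/6 = 3559.8750
R_c = M/A = 3559.8750/378.7500 = 9.3990 mm
θ = 93° = 1.623156 rad
V = θ·R_c·A = 1.623156·9.3990·378.7500 = 5778.233 mm³

Volume = 5778.233 mm³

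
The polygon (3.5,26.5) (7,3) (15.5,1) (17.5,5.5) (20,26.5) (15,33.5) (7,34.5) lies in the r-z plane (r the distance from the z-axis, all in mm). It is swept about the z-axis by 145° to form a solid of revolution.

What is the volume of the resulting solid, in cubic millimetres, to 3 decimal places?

Profile (r,z), 7 vertices: (3.5,26.5) (7,3) (15.5,1) (17.5,5.5) (20,26.5) (15,33.5) (7,34.5)
edge 0: (3.5,26.5)→(7,3)  cross = 3.5·3 − 7·26.5 = -175.0000; (r_i+r_j)·cross = 10.5·-175.0000 = -1837.5000
edge 1: (7,3)→(15.5,1)  cross = 7·1 − 15.5·3 = -39.5000; (r_i+r_j)·cross = 22.5·-39.5000 = -888.7500
edge 2: (15.5,1)→(17.5,5.5)  cross = 15.5·5.5 − 17.5·1 = 67.7500; (r_i+r_j)·cross = 33·67.7500 = 2235.7500
edge 3: (17.5,5.5)→(20,26.5)  cross = 17.5·26.5 − 20·5.5 = 353.7500; (r_i+r_j)·cross = 37.5·353.7500 = 13265.6250
edge 4: (20,26.5)→(15,33.5)  cross = 20·33.5 − 15·26.5 = 272.5000; (r_i+r_j)·cross = 35·272.5000 = 9537.5000
edge 5: (15,33.5)→(7,34.5)  cross = 15·34.5 − 7·33.5 = 283.0000; (r_i+r_j)·cross = 22·283.0000 = 6226.0000
edge 6: (7,34.5)→(3.5,26.5)  cross = 7·26.5 − 3.5·34.5 = 64.7500; (r_i+r_j)·cross = 10.5·64.7500 = 679.8750
Σcross = 827.2500 → A = |Σcross|/2 = 413.6250 mm²
Σ(r_i+r_j)·cross = 29218.5000 → first moment M = |Σ|/6 = 4869.7500
R_c = M/A = 4869.7500/413.6250 = 11.7733 mm
θ = 145° = 2.530727 rad
V = θ·R_c·A = 2.530727·11.7733·413.6250 = 12324.010 mm³

Volume = 12324.010 mm³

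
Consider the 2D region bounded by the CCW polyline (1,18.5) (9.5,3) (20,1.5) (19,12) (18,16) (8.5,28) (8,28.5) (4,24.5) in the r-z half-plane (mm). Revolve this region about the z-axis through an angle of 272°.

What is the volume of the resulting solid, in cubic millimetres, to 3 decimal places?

Profile (r,z), 8 vertices: (1,18.5) (9.5,3) (20,1.5) (19,12) (18,16) (8.5,28) (8,28.5) (4,24.5)
edge 0: (1,18.5)→(9.5,3)  cross = 1·3 − 9.5·18.5 = -172.7500; (r_i+r_j)·cross = 10.5·-172.7500 = -1813.8750
edge 1: (9.5,3)→(20,1.5)  cross = 9.5·1.5 − 20·3 = -45.7500; (r_i+r_j)·cross = 29.5·-45.7500 = -1349.6250
edge 2: (20,1.5)→(19,12)  cross = 20·12 − 19·1.5 = 211.5000; (r_i+r_j)·cross = 39·211.5000 = 8248.5000
edge 3: (19,12)→(18,16)  cross = 19·16 − 18·12 = 88.0000; (r_i+r_j)·cross = 37·88.0000 = 3256.0000
edge 4: (18,16)→(8.5,28)  cross = 18·28 − 8.5·16 = 368.0000; (r_i+r_j)·cross = 26.5·368.0000 = 9752.0000
edge 5: (8.5,28)→(8,28.5)  cross = 8.5·28.5 − 8·28 = 18.2500; (r_i+r_j)·cross = 16.5·18.2500 = 301.1250
edge 6: (8,28.5)→(4,24.5)  cross = 8·24.5 − 4·28.5 = 82.0000; (r_i+r_j)·cross = 12·82.0000 = 984.0000
edge 7: (4,24.5)→(1,18.5)  cross = 4·18.5 − 1·24.5 = 49.5000; (r_i+r_j)·cross = 5·49.5000 = 247.5000
Σcross = 598.7500 → A = |Σcross|/2 = 299.3750 mm²
Σ(r_i+r_j)·cross = 19625.6250 → first moment M = |Σ|/6 = 3270.9375
R_c = M/A = 3270.9375/299.3750 = 10.9259 mm
θ = 272° = 4.747296 rad
V = θ·R_c·A = 4.747296·10.9259·299.3750 = 15528.107 mm³

Volume = 15528.107 mm³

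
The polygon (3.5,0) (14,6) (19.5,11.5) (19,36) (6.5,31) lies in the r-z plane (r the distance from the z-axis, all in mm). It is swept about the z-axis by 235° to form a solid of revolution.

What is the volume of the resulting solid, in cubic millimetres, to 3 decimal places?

Volume = 19430.114 mm³

Profile (r,z), 5 vertices: (3.5,0) (14,6) (19.5,11.5) (19,36) (6.5,31)
edge 0: (3.5,0)→(14,6)  cross = 3.5·6 − 14·0 = 21.0000; (r_i+r_j)·cross = 17.5·21.0000 = 367.5000
edge 1: (14,6)→(19.5,11.5)  cross = 14·11.5 − 19.5·6 = 44.0000; (r_i+r_j)·cross = 33.5·44.0000 = 1474.0000
edge 2: (19.5,11.5)→(19,36)  cross = 19.5·36 − 19·11.5 = 483.5000; (r_i+r_j)·cross = 38.5·483.5000 = 18614.7500
edge 3: (19,36)→(6.5,31)  cross = 19·31 − 6.5·36 = 355.0000; (r_i+r_j)·cross = 25.5·355.0000 = 9052.5000
edge 4: (6.5,31)→(3.5,0)  cross = 6.5·0 − 3.5·31 = -108.5000; (r_i+r_j)·cross = 10·-108.5000 = -1085.0000
Σcross = 795.0000 → A = |Σcross|/2 = 397.5000 mm²
Σ(r_i+r_j)·cross = 28423.7500 → first moment M = |Σ|/6 = 4737.2917
R_c = M/A = 4737.2917/397.5000 = 11.9177 mm
θ = 235° = 4.101524 rad
V = θ·R_c·A = 4.101524·11.9177·397.5000 = 19430.114 mm³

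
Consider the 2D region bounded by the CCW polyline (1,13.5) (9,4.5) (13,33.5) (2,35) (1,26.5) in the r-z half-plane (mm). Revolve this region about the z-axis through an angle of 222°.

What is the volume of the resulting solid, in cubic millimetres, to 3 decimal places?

Profile (r,z), 5 vertices: (1,13.5) (9,4.5) (13,33.5) (2,35) (1,26.5)
edge 0: (1,13.5)→(9,4.5)  cross = 1·4.5 − 9·13.5 = -117.0000; (r_i+r_j)·cross = 10·-117.0000 = -1170.0000
edge 1: (9,4.5)→(13,33.5)  cross = 9·33.5 − 13·4.5 = 243.0000; (r_i+r_j)·cross = 22·243.0000 = 5346.0000
edge 2: (13,33.5)→(2,35)  cross = 13·35 − 2·33.5 = 388.0000; (r_i+r_j)·cross = 15·388.0000 = 5820.0000
edge 3: (2,35)→(1,26.5)  cross = 2·26.5 − 1·35 = 18.0000; (r_i+r_j)·cross = 3·18.0000 = 54.0000
edge 4: (1,26.5)→(1,13.5)  cross = 1·13.5 − 1·26.5 = -13.0000; (r_i+r_j)·cross = 2·-13.0000 = -26.0000
Σcross = 519.0000 → A = |Σcross|/2 = 259.5000 mm²
Σ(r_i+r_j)·cross = 10024.0000 → first moment M = |Σ|/6 = 1670.6667
R_c = M/A = 1670.6667/259.5000 = 6.4380 mm
θ = 222° = 3.874631 rad
V = θ·R_c·A = 3.874631·6.4380·259.5000 = 6473.217 mm³

Volume = 6473.217 mm³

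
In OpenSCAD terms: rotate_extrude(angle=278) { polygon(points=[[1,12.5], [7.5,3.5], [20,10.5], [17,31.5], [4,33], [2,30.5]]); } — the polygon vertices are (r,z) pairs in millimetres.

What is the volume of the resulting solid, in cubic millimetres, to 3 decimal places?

Profile (r,z), 6 vertices: (1,12.5) (7.5,3.5) (20,10.5) (17,31.5) (4,33) (2,30.5)
edge 0: (1,12.5)→(7.5,3.5)  cross = 1·3.5 − 7.5·12.5 = -90.2500; (r_i+r_j)·cross = 8.5·-90.2500 = -767.1250
edge 1: (7.5,3.5)→(20,10.5)  cross = 7.5·10.5 − 20·3.5 = 8.7500; (r_i+r_j)·cross = 27.5·8.7500 = 240.6250
edge 2: (20,10.5)→(17,31.5)  cross = 20·31.5 − 17·10.5 = 451.5000; (r_i+r_j)·cross = 37·451.5000 = 16705.5000
edge 3: (17,31.5)→(4,33)  cross = 17·33 − 4·31.5 = 435.0000; (r_i+r_j)·cross = 21·435.0000 = 9135.0000
edge 4: (4,33)→(2,30.5)  cross = 4·30.5 − 2·33 = 56.0000; (r_i+r_j)·cross = 6·56.0000 = 336.0000
edge 5: (2,30.5)→(1,12.5)  cross = 2·12.5 − 1·30.5 = -5.5000; (r_i+r_j)·cross = 3·-5.5000 = -16.5000
Σcross = 855.5000 → A = |Σcross|/2 = 427.7500 mm²
Σ(r_i+r_j)·cross = 25633.5000 → first moment M = |Σ|/6 = 4272.2500
R_c = M/A = 4272.2500/427.7500 = 9.9877 mm
θ = 278° = 4.852015 rad
V = θ·R_c·A = 4.852015·9.9877·427.7500 = 20729.022 mm³

Volume = 20729.022 mm³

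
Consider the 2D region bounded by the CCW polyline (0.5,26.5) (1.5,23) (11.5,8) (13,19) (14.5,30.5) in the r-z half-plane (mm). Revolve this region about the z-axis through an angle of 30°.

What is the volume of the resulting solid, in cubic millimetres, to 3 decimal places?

Volume = 726.821 mm³

Profile (r,z), 5 vertices: (0.5,26.5) (1.5,23) (11.5,8) (13,19) (14.5,30.5)
edge 0: (0.5,26.5)→(1.5,23)  cross = 0.5·23 − 1.5·26.5 = -28.2500; (r_i+r_j)·cross = 2·-28.2500 = -56.5000
edge 1: (1.5,23)→(11.5,8)  cross = 1.5·8 − 11.5·23 = -252.5000; (r_i+r_j)·cross = 13·-252.5000 = -3282.5000
edge 2: (11.5,8)→(13,19)  cross = 11.5·19 − 13·8 = 114.5000; (r_i+r_j)·cross = 24.5·114.5000 = 2805.2500
edge 3: (13,19)→(14.5,30.5)  cross = 13·30.5 − 14.5·19 = 121.0000; (r_i+r_j)·cross = 27.5·121.0000 = 3327.5000
edge 4: (14.5,30.5)→(0.5,26.5)  cross = 14.5·26.5 − 0.5·30.5 = 369.0000; (r_i+r_j)·cross = 15·369.0000 = 5535.0000
Σcross = 323.7500 → A = |Σcross|/2 = 161.8750 mm²
Σ(r_i+r_j)·cross = 8328.7500 → first moment M = |Σ|/6 = 1388.1250
R_c = M/A = 1388.1250/161.8750 = 8.5753 mm
θ = 30° = 0.523599 rad
V = θ·R_c·A = 0.523599·8.5753·161.8750 = 726.821 mm³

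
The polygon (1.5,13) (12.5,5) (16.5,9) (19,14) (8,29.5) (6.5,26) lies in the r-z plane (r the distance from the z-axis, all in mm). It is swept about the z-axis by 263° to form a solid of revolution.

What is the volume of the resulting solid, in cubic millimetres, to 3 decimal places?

Volume = 10357.918 mm³

Profile (r,z), 6 vertices: (1.5,13) (12.5,5) (16.5,9) (19,14) (8,29.5) (6.5,26)
edge 0: (1.5,13)→(12.5,5)  cross = 1.5·5 − 12.5·13 = -155.0000; (r_i+r_j)·cross = 14·-155.0000 = -2170.0000
edge 1: (12.5,5)→(16.5,9)  cross = 12.5·9 − 16.5·5 = 30.0000; (r_i+r_j)·cross = 29·30.0000 = 870.0000
edge 2: (16.5,9)→(19,14)  cross = 16.5·14 − 19·9 = 60.0000; (r_i+r_j)·cross = 35.5·60.0000 = 2130.0000
edge 3: (19,14)→(8,29.5)  cross = 19·29.5 − 8·14 = 448.5000; (r_i+r_j)·cross = 27·448.5000 = 12109.5000
edge 4: (8,29.5)→(6.5,26)  cross = 8·26 − 6.5·29.5 = 16.2500; (r_i+r_j)·cross = 14.5·16.2500 = 235.6250
edge 5: (6.5,26)→(1.5,13)  cross = 6.5·13 − 1.5·26 = 45.5000; (r_i+r_j)·cross = 8·45.5000 = 364.0000
Σcross = 445.2500 → A = |Σcross|/2 = 222.6250 mm²
Σ(r_i+r_j)·cross = 13539.1250 → first moment M = |Σ|/6 = 2256.5208
R_c = M/A = 2256.5208/222.6250 = 10.1360 mm
θ = 263° = 4.590216 rad
V = θ·R_c·A = 4.590216·10.1360·222.6250 = 10357.918 mm³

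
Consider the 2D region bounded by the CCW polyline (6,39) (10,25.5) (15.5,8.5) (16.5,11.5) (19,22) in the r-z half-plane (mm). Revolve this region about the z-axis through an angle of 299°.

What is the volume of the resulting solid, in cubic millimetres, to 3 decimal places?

Volume = 8582.206 mm³

Profile (r,z), 5 vertices: (6,39) (10,25.5) (15.5,8.5) (16.5,11.5) (19,22)
edge 0: (6,39)→(10,25.5)  cross = 6·25.5 − 10·39 = -237.0000; (r_i+r_j)·cross = 16·-237.0000 = -3792.0000
edge 1: (10,25.5)→(15.5,8.5)  cross = 10·8.5 − 15.5·25.5 = -310.2500; (r_i+r_j)·cross = 25.5·-310.2500 = -7911.3750
edge 2: (15.5,8.5)→(16.5,11.5)  cross = 15.5·11.5 − 16.5·8.5 = 38.0000; (r_i+r_j)·cross = 32·38.0000 = 1216.0000
edge 3: (16.5,11.5)→(19,22)  cross = 16.5·22 − 19·11.5 = 144.5000; (r_i+r_j)·cross = 35.5·144.5000 = 5129.7500
edge 4: (19,22)→(6,39)  cross = 19·39 − 6·22 = 609.0000; (r_i+r_j)·cross = 25·609.0000 = 15225.0000
Σcross = 244.2500 → A = |Σcross|/2 = 122.1250 mm²
Σ(r_i+r_j)·cross = 9867.3750 → first moment M = |Σ|/6 = 1644.5625
R_c = M/A = 1644.5625/122.1250 = 13.4662 mm
θ = 299° = 5.218534 rad
V = θ·R_c·A = 5.218534·13.4662·122.1250 = 8582.206 mm³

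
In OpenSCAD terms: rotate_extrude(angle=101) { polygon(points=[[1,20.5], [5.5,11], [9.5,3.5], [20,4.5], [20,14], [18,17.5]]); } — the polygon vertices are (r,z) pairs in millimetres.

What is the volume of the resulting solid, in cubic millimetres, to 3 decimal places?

Volume = 4482.903 mm³

Profile (r,z), 6 vertices: (1,20.5) (5.5,11) (9.5,3.5) (20,4.5) (20,14) (18,17.5)
edge 0: (1,20.5)→(5.5,11)  cross = 1·11 − 5.5·20.5 = -101.7500; (r_i+r_j)·cross = 6.5·-101.7500 = -661.3750
edge 1: (5.5,11)→(9.5,3.5)  cross = 5.5·3.5 − 9.5·11 = -85.2500; (r_i+r_j)·cross = 15·-85.2500 = -1278.7500
edge 2: (9.5,3.5)→(20,4.5)  cross = 9.5·4.5 − 20·3.5 = -27.2500; (r_i+r_j)·cross = 29.5·-27.2500 = -803.8750
edge 3: (20,4.5)→(20,14)  cross = 20·14 − 20·4.5 = 190.0000; (r_i+r_j)·cross = 40·190.0000 = 7600.0000
edge 4: (20,14)→(18,17.5)  cross = 20·17.5 − 18·14 = 98.0000; (r_i+r_j)·cross = 38·98.0000 = 3724.0000
edge 5: (18,17.5)→(1,20.5)  cross = 18·20.5 − 1·17.5 = 351.5000; (r_i+r_j)·cross = 19·351.5000 = 6678.5000
Σcross = 425.2500 → A = |Σcross|/2 = 212.6250 mm²
Σ(r_i+r_j)·cross = 15258.5000 → first moment M = |Σ|/6 = 2543.0833
R_c = M/A = 2543.0833/212.6250 = 11.9604 mm
θ = 101° = 1.762783 rad
V = θ·R_c·A = 1.762783·11.9604·212.6250 = 4482.903 mm³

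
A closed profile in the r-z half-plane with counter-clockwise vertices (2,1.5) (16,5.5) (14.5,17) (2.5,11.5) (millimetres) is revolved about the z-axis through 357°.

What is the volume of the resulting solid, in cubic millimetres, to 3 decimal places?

Profile (r,z), 4 vertices: (2,1.5) (16,5.5) (14.5,17) (2.5,11.5)
edge 0: (2,1.5)→(16,5.5)  cross = 2·5.5 − 16·1.5 = -13.0000; (r_i+r_j)·cross = 18·-13.0000 = -234.0000
edge 1: (16,5.5)→(14.5,17)  cross = 16·17 − 14.5·5.5 = 192.2500; (r_i+r_j)·cross = 30.5·192.2500 = 5863.6250
edge 2: (14.5,17)→(2.5,11.5)  cross = 14.5·11.5 − 2.5·17 = 124.2500; (r_i+r_j)·cross = 17·124.2500 = 2112.2500
edge 3: (2.5,11.5)→(2,1.5)  cross = 2.5·1.5 − 2·11.5 = -19.2500; (r_i+r_j)·cross = 4.5·-19.2500 = -86.6250
Σcross = 284.2500 → A = |Σcross|/2 = 142.1250 mm²
Σ(r_i+r_j)·cross = 7655.2500 → first moment M = |Σ|/6 = 1275.8750
R_c = M/A = 1275.8750/142.1250 = 8.9771 mm
θ = 357° = 6.230825 rad
V = θ·R_c·A = 6.230825·8.9771·142.1250 = 7949.754 mm³

Volume = 7949.754 mm³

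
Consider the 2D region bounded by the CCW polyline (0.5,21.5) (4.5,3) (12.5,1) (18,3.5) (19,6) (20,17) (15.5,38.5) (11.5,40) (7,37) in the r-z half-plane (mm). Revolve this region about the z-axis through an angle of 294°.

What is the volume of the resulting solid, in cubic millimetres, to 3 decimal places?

Volume = 30487.322 mm³

Profile (r,z), 9 vertices: (0.5,21.5) (4.5,3) (12.5,1) (18,3.5) (19,6) (20,17) (15.5,38.5) (11.5,40) (7,37)
edge 0: (0.5,21.5)→(4.5,3)  cross = 0.5·3 − 4.5·21.5 = -95.2500; (r_i+r_j)·cross = 5·-95.2500 = -476.2500
edge 1: (4.5,3)→(12.5,1)  cross = 4.5·1 − 12.5·3 = -33.0000; (r_i+r_j)·cross = 17·-33.0000 = -561.0000
edge 2: (12.5,1)→(18,3.5)  cross = 12.5·3.5 − 18·1 = 25.7500; (r_i+r_j)·cross = 30.5·25.7500 = 785.3750
edge 3: (18,3.5)→(19,6)  cross = 18·6 − 19·3.5 = 41.5000; (r_i+r_j)·cross = 37·41.5000 = 1535.5000
edge 4: (19,6)→(20,17)  cross = 19·17 − 20·6 = 203.0000; (r_i+r_j)·cross = 39·203.0000 = 7917.0000
edge 5: (20,17)→(15.5,38.5)  cross = 20·38.5 − 15.5·17 = 506.5000; (r_i+r_j)·cross = 35.5·506.5000 = 17980.7500
edge 6: (15.5,38.5)→(11.5,40)  cross = 15.5·40 − 11.5·38.5 = 177.2500; (r_i+r_j)·cross = 27·177.2500 = 4785.7500
edge 7: (11.5,40)→(7,37)  cross = 11.5·37 − 7·40 = 145.5000; (r_i+r_j)·cross = 18.5·145.5000 = 2691.7500
edge 8: (7,37)→(0.5,21.5)  cross = 7·21.5 − 0.5·37 = 132.0000; (r_i+r_j)·cross = 7.5·132.0000 = 990.0000
Σcross = 1103.2500 → A = |Σcross|/2 = 551.6250 mm²
Σ(r_i+r_j)·cross = 35648.8750 → first moment M = |Σ|/6 = 5941.4792
R_c = M/A = 5941.4792/551.6250 = 10.7709 mm
θ = 294° = 5.131268 rad
V = θ·R_c·A = 5.131268·10.7709·551.6250 = 30487.322 mm³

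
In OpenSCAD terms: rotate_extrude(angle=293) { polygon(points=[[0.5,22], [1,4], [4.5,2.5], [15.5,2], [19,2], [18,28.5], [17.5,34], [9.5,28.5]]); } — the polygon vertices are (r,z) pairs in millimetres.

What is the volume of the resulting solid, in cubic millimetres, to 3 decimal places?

Volume = 24260.683 mm³

Profile (r,z), 8 vertices: (0.5,22) (1,4) (4.5,2.5) (15.5,2) (19,2) (18,28.5) (17.5,34) (9.5,28.5)
edge 0: (0.5,22)→(1,4)  cross = 0.5·4 − 1·22 = -20.0000; (r_i+r_j)·cross = 1.5·-20.0000 = -30.0000
edge 1: (1,4)→(4.5,2.5)  cross = 1·2.5 − 4.5·4 = -15.5000; (r_i+r_j)·cross = 5.5·-15.5000 = -85.2500
edge 2: (4.5,2.5)→(15.5,2)  cross = 4.5·2 − 15.5·2.5 = -29.7500; (r_i+r_j)·cross = 20·-29.7500 = -595.0000
edge 3: (15.5,2)→(19,2)  cross = 15.5·2 − 19·2 = -7.0000; (r_i+r_j)·cross = 34.5·-7.0000 = -241.5000
edge 4: (19,2)→(18,28.5)  cross = 19·28.5 − 18·2 = 505.5000; (r_i+r_j)·cross = 37·505.5000 = 18703.5000
edge 5: (18,28.5)→(17.5,34)  cross = 18·34 − 17.5·28.5 = 113.2500; (r_i+r_j)·cross = 35.5·113.2500 = 4020.3750
edge 6: (17.5,34)→(9.5,28.5)  cross = 17.5·28.5 − 9.5·34 = 175.7500; (r_i+r_j)·cross = 27·175.7500 = 4745.2500
edge 7: (9.5,28.5)→(0.5,22)  cross = 9.5·22 − 0.5·28.5 = 194.7500; (r_i+r_j)·cross = 10·194.7500 = 1947.5000
Σcross = 917.0000 → A = |Σcross|/2 = 458.5000 mm²
Σ(r_i+r_j)·cross = 28464.8750 → first moment M = |Σ|/6 = 4744.1458
R_c = M/A = 4744.1458/458.5000 = 10.3471 mm
θ = 293° = 5.113815 rad
V = θ·R_c·A = 5.113815·10.3471·458.5000 = 24260.683 mm³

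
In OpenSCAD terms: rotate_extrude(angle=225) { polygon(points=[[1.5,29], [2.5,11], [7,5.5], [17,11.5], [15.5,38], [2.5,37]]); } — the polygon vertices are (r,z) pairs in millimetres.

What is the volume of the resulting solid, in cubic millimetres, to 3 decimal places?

Volume = 14887.222 mm³

Profile (r,z), 6 vertices: (1.5,29) (2.5,11) (7,5.5) (17,11.5) (15.5,38) (2.5,37)
edge 0: (1.5,29)→(2.5,11)  cross = 1.5·11 − 2.5·29 = -56.0000; (r_i+r_j)·cross = 4·-56.0000 = -224.0000
edge 1: (2.5,11)→(7,5.5)  cross = 2.5·5.5 − 7·11 = -63.2500; (r_i+r_j)·cross = 9.5·-63.2500 = -600.8750
edge 2: (7,5.5)→(17,11.5)  cross = 7·11.5 − 17·5.5 = -13.0000; (r_i+r_j)·cross = 24·-13.0000 = -312.0000
edge 3: (17,11.5)→(15.5,38)  cross = 17·38 − 15.5·11.5 = 467.7500; (r_i+r_j)·cross = 32.5·467.7500 = 15201.8750
edge 4: (15.5,38)→(2.5,37)  cross = 15.5·37 − 2.5·38 = 478.5000; (r_i+r_j)·cross = 18·478.5000 = 8613.0000
edge 5: (2.5,37)→(1.5,29)  cross = 2.5·29 − 1.5·37 = 17.0000; (r_i+r_j)·cross = 4·17.0000 = 68.0000
Σcross = 831.0000 → A = |Σcross|/2 = 415.5000 mm²
Σ(r_i+r_j)·cross = 22746.0000 → first moment M = |Σ|/6 = 3791.0000
R_c = M/A = 3791.0000/415.5000 = 9.1239 mm
θ = 225° = 3.926991 rad
V = θ·R_c·A = 3.926991·9.1239·415.5000 = 14887.222 mm³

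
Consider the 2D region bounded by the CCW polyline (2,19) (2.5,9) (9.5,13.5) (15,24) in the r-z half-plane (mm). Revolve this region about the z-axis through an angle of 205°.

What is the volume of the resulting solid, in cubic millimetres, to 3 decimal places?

Volume = 2325.651 mm³

Profile (r,z), 4 vertices: (2,19) (2.5,9) (9.5,13.5) (15,24)
edge 0: (2,19)→(2.5,9)  cross = 2·9 − 2.5·19 = -29.5000; (r_i+r_j)·cross = 4.5·-29.5000 = -132.7500
edge 1: (2.5,9)→(9.5,13.5)  cross = 2.5·13.5 − 9.5·9 = -51.7500; (r_i+r_j)·cross = 12·-51.7500 = -621.0000
edge 2: (9.5,13.5)→(15,24)  cross = 9.5·24 − 15·13.5 = 25.5000; (r_i+r_j)·cross = 24.5·25.5000 = 624.7500
edge 3: (15,24)→(2,19)  cross = 15·19 − 2·24 = 237.0000; (r_i+r_j)·cross = 17·237.0000 = 4029.0000
Σcross = 181.2500 → A = |Σcross|/2 = 90.6250 mm²
Σ(r_i+r_j)·cross = 3900.0000 → first moment M = |Σ|/6 = 650.0000
R_c = M/A = 650.0000/90.6250 = 7.1724 mm
θ = 205° = 3.577925 rad
V = θ·R_c·A = 3.577925·7.1724·90.6250 = 2325.651 mm³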